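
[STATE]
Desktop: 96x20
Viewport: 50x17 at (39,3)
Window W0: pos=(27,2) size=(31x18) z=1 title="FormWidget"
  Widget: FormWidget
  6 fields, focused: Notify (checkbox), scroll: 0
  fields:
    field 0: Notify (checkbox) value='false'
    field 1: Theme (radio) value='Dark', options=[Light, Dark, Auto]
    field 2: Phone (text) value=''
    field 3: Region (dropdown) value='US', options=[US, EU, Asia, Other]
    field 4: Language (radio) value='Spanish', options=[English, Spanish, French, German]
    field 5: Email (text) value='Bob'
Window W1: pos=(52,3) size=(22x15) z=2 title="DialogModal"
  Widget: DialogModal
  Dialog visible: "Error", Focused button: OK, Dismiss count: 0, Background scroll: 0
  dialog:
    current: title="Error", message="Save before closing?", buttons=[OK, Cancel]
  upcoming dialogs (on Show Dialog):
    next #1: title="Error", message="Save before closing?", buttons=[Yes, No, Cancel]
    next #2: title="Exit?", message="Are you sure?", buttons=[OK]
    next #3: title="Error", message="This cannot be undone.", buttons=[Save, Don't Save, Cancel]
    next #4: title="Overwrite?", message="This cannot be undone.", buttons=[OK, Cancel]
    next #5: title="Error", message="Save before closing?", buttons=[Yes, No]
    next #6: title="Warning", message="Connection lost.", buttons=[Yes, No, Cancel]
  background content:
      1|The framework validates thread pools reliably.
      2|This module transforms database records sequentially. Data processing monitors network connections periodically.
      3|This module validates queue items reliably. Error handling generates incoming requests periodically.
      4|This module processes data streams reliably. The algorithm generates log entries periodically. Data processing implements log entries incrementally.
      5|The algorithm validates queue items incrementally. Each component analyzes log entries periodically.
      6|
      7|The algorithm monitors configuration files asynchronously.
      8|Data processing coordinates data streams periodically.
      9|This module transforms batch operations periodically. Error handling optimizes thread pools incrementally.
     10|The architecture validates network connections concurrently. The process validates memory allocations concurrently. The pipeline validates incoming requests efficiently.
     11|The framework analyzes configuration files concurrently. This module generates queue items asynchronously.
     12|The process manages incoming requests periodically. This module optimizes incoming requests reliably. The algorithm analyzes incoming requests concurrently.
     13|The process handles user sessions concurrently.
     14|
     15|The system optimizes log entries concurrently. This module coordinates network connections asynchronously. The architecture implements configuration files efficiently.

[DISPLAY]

             ┏━━━━━━━━━━━━━━━━━━━━┓               
─────────────┃ DialogModal        ┃               
   [ ]       ┠────────────────────┨               
   ( ) Light ┃The framework valida┃               
   [         ┃This module transfor┃               
   [US       ┃This module validate┃               
   ( ) Englis┃Th┌──────────────┐se┃               
   [Bob      ┃Th│    Error     │da┃               
             ┃  │Save before cl│  ┃               
             ┃Th│[OK]  Cancel  │to┃               
             ┃Da└──────────────┘or┃               
             ┃This module transfor┃               
             ┃The architecture val┃               
             ┃The framework analyz┃               
             ┗━━━━━━━━━━━━━━━━━━━━┛               
                  ┃                               
━━━━━━━━━━━━━━━━━━┛                               


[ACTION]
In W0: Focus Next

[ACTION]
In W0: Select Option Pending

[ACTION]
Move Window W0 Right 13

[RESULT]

 ┃ FormWidget┏━━━━━━━━━━━━━━━━━━━━┓               
 ┠───────────┃ DialogModal        ┃               
 ┃  Notify:  ┠────────────────────┨               
 ┃> Theme:   ┃The framework valida┃               
 ┃  Phone:   ┃This module transfor┃               
 ┃  Region:  ┃This module validate┃               
 ┃  Language:┃Th┌──────────────┐se┃               
 ┃  Email:   ┃Th│    Error     │da┃               
 ┃           ┃  │Save before cl│  ┃               
 ┃           ┃Th│[OK]  Cancel  │to┃               
 ┃           ┃Da└──────────────┘or┃               
 ┃           ┃This module transfor┃               
 ┃           ┃The architecture val┃               
 ┃           ┃The framework analyz┃               
 ┃           ┗━━━━━━━━━━━━━━━━━━━━┛               
 ┃                             ┃                  
 ┗━━━━━━━━━━━━━━━━━━━━━━━━━━━━━┛                  


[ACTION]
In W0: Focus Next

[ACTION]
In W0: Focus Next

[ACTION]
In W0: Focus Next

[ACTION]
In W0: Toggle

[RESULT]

 ┃ FormWidget┏━━━━━━━━━━━━━━━━━━━━┓               
 ┠───────────┃ DialogModal        ┃               
 ┃  Notify:  ┠────────────────────┨               
 ┃  Theme:   ┃The framework valida┃               
 ┃  Phone:   ┃This module transfor┃               
 ┃  Region:  ┃This module validate┃               
 ┃> Language:┃Th┌──────────────┐se┃               
 ┃  Email:   ┃Th│    Error     │da┃               
 ┃           ┃  │Save before cl│  ┃               
 ┃           ┃Th│[OK]  Cancel  │to┃               
 ┃           ┃Da└──────────────┘or┃               
 ┃           ┃This module transfor┃               
 ┃           ┃The architecture val┃               
 ┃           ┃The framework analyz┃               
 ┃           ┗━━━━━━━━━━━━━━━━━━━━┛               
 ┃                             ┃                  
 ┗━━━━━━━━━━━━━━━━━━━━━━━━━━━━━┛                  


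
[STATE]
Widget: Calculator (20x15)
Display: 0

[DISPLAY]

                   0
┌───┬───┬───┬───┐   
│ 7 │ 8 │ 9 │ ÷ │   
├───┼───┼───┼───┤   
│ 4 │ 5 │ 6 │ × │   
├───┼───┼───┼───┤   
│ 1 │ 2 │ 3 │ - │   
├───┼───┼───┼───┤   
│ 0 │ . │ = │ + │   
├───┼───┼───┼───┤   
│ C │ MC│ MR│ M+│   
└───┴───┴───┴───┘   
                    
                    
                    


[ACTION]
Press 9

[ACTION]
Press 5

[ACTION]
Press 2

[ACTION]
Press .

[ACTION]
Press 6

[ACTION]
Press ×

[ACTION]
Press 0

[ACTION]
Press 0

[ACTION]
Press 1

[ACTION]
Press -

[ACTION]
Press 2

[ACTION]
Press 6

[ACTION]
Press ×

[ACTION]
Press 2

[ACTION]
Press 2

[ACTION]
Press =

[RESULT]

             20385.2
┌───┬───┬───┬───┐   
│ 7 │ 8 │ 9 │ ÷ │   
├───┼───┼───┼───┤   
│ 4 │ 5 │ 6 │ × │   
├───┼───┼───┼───┤   
│ 1 │ 2 │ 3 │ - │   
├───┼───┼───┼───┤   
│ 0 │ . │ = │ + │   
├───┼───┼───┼───┤   
│ C │ MC│ MR│ M+│   
└───┴───┴───┴───┘   
                    
                    
                    


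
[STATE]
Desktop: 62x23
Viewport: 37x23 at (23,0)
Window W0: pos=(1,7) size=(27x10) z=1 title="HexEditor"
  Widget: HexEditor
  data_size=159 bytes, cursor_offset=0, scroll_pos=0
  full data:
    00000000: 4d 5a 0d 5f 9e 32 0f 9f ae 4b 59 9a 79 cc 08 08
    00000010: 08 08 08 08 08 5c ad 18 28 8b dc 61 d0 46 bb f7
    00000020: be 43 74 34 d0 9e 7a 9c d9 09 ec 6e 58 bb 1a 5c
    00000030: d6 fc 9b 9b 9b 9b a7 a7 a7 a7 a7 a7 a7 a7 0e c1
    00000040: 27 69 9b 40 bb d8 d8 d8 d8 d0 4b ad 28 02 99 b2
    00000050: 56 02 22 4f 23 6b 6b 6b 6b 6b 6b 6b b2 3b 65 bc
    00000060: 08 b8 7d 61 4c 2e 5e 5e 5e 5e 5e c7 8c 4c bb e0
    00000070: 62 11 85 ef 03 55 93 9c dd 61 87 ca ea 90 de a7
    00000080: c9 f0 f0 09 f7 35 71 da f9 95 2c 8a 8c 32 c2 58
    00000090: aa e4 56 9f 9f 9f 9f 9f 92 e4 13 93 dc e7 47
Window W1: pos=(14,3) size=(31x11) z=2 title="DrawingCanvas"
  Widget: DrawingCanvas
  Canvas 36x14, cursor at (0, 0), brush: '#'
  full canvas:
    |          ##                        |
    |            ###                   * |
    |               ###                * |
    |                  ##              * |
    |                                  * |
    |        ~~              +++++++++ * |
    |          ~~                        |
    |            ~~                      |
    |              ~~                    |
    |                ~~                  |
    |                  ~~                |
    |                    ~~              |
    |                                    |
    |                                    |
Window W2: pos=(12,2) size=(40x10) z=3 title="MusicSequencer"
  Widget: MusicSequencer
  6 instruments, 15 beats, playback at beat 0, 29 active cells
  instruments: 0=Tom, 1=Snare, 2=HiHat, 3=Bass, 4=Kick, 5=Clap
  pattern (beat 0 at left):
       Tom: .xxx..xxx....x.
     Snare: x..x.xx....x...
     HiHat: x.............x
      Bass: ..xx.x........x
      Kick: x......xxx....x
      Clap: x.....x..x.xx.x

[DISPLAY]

                                     
                                     
━━━━━━━━━━━━━━━━━━━━━━━━━━━━┓        
encer                       ┃        
────────────────────────────┨        
45678901234                 ┃        
··███····█·                 ┃        
·██····█···                 ┃        
··········█                 ┃        
·█········█                 ┃        
···███····█                 ┃        
━━━━━━━━━━━━━━━━━━━━━━━━━━━━┛        
  ~~                 ┃               
━━━━━━━━━━━━━━━━━━━━━┛               
 bb ┃                                
 23 ┃                                
━━━━┛                                
                                     
                                     
                                     
                                     
                                     
                                     


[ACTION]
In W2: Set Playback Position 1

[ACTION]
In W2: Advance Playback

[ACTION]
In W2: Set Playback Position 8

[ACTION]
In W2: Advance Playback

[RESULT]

                                     
                                     
━━━━━━━━━━━━━━━━━━━━━━━━━━━━┓        
encer                       ┃        
────────────────────────────┨        
45678▼01234                 ┃        
··███····█·                 ┃        
·██····█···                 ┃        
··········█                 ┃        
·█········█                 ┃        
···███····█                 ┃        
━━━━━━━━━━━━━━━━━━━━━━━━━━━━┛        
  ~~                 ┃               
━━━━━━━━━━━━━━━━━━━━━┛               
 bb ┃                                
 23 ┃                                
━━━━┛                                
                                     
                                     
                                     
                                     
                                     
                                     


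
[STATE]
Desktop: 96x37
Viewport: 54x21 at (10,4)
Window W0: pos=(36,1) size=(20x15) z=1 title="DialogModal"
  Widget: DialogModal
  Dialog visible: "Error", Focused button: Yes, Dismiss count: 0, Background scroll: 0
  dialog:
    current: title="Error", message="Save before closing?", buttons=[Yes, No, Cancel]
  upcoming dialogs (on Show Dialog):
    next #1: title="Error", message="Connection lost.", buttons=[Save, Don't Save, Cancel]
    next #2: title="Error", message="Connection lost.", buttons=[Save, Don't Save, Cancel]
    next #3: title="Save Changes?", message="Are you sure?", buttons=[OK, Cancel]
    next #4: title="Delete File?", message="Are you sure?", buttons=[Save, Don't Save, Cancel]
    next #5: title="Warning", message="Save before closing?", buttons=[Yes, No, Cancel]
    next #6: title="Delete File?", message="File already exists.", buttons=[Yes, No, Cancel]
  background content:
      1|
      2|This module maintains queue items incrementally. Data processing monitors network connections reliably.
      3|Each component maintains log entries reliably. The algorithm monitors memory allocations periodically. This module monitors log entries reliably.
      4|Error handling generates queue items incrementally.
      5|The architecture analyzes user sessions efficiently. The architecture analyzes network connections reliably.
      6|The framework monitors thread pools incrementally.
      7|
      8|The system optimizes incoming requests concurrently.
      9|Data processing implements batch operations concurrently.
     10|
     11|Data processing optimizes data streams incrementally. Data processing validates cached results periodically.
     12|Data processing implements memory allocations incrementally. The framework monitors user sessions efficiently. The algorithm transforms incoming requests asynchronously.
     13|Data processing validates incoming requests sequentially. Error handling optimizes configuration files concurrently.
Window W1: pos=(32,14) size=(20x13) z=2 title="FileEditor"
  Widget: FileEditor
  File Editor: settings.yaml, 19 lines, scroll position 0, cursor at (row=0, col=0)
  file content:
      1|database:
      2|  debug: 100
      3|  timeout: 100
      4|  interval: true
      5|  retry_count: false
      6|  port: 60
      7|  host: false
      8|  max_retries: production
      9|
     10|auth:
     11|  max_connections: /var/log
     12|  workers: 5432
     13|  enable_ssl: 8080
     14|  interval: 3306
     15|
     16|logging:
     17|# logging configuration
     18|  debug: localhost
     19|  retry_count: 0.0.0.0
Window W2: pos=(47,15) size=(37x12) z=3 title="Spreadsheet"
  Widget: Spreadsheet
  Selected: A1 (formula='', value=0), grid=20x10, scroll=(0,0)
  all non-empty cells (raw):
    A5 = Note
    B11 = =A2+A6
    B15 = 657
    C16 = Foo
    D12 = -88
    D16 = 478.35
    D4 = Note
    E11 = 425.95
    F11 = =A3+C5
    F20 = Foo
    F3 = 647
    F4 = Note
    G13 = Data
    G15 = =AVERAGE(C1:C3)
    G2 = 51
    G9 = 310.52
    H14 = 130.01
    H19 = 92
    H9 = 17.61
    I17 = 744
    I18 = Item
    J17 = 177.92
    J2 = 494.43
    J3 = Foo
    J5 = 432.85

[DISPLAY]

                          ┃                  ┃        
                          ┃This module mainta┃        
                          ┃Each component mai┃        
                          ┃Er┌────────────┐en┃        
                          ┃Th│   Error    │ a┃        
                          ┃Th│Save before │ni┃        
                          ┃  │[Yes]  No   │  ┃        
                          ┃Th└────────────┘iz┃        
                          ┃Data processing im┃        
                          ┃                  ┃        
                      ┏━━━━━━━━━━━━━━━━━━┓ op┃        
                      ┃ FileEditor   ┏━━━━━━━━━━━━━━━━
                      ┠──────────────┃ Spreadsheet    
                      ┃█atabase:     ┠────────────────
                      ┃  debug: 100  ┃A1:             
                      ┃  timeout: 100┃       A       B
                      ┃  interval: tr┃----------------
                      ┃  retry_count:┃  1      [0]    
                      ┃  port: 60    ┃  2        0    
                      ┃  host: false ┃  3        0    
                      ┃  max_retries:┃  4        0    


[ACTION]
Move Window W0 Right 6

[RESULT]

                                ┃                  ┃  
                                ┃This module mainta┃  
                                ┃Each component mai┃  
                                ┃Er┌────────────┐en┃  
                                ┃Th│   Error    │ a┃  
                                ┃Th│Save before │ni┃  
                                ┃  │[Yes]  No   │  ┃  
                                ┃Th└────────────┘iz┃  
                                ┃Data processing im┃  
                                ┃                  ┃  
                      ┏━━━━━━━━━━━━━━━━━━┓essing op┃  
                      ┃ FileEditor   ┏━━━━━━━━━━━━━━━━
                      ┠──────────────┃ Spreadsheet    
                      ┃█atabase:     ┠────────────────
                      ┃  debug: 100  ┃A1:             
                      ┃  timeout: 100┃       A       B
                      ┃  interval: tr┃----------------
                      ┃  retry_count:┃  1      [0]    
                      ┃  port: 60    ┃  2        0    
                      ┃  host: false ┃  3        0    
                      ┃  max_retries:┃  4        0    


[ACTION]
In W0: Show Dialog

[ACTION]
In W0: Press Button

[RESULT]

                                ┃                  ┃  
                                ┃This module mainta┃  
                                ┃Each component mai┃  
                                ┃Error handling gen┃  
                                ┃The architecture a┃  
                                ┃The framework moni┃  
                                ┃                  ┃  
                                ┃The system optimiz┃  
                                ┃Data processing im┃  
                                ┃                  ┃  
                      ┏━━━━━━━━━━━━━━━━━━┓essing op┃  
                      ┃ FileEditor   ┏━━━━━━━━━━━━━━━━
                      ┠──────────────┃ Spreadsheet    
                      ┃█atabase:     ┠────────────────
                      ┃  debug: 100  ┃A1:             
                      ┃  timeout: 100┃       A       B
                      ┃  interval: tr┃----------------
                      ┃  retry_count:┃  1      [0]    
                      ┃  port: 60    ┃  2        0    
                      ┃  host: false ┃  3        0    
                      ┃  max_retries:┃  4        0    


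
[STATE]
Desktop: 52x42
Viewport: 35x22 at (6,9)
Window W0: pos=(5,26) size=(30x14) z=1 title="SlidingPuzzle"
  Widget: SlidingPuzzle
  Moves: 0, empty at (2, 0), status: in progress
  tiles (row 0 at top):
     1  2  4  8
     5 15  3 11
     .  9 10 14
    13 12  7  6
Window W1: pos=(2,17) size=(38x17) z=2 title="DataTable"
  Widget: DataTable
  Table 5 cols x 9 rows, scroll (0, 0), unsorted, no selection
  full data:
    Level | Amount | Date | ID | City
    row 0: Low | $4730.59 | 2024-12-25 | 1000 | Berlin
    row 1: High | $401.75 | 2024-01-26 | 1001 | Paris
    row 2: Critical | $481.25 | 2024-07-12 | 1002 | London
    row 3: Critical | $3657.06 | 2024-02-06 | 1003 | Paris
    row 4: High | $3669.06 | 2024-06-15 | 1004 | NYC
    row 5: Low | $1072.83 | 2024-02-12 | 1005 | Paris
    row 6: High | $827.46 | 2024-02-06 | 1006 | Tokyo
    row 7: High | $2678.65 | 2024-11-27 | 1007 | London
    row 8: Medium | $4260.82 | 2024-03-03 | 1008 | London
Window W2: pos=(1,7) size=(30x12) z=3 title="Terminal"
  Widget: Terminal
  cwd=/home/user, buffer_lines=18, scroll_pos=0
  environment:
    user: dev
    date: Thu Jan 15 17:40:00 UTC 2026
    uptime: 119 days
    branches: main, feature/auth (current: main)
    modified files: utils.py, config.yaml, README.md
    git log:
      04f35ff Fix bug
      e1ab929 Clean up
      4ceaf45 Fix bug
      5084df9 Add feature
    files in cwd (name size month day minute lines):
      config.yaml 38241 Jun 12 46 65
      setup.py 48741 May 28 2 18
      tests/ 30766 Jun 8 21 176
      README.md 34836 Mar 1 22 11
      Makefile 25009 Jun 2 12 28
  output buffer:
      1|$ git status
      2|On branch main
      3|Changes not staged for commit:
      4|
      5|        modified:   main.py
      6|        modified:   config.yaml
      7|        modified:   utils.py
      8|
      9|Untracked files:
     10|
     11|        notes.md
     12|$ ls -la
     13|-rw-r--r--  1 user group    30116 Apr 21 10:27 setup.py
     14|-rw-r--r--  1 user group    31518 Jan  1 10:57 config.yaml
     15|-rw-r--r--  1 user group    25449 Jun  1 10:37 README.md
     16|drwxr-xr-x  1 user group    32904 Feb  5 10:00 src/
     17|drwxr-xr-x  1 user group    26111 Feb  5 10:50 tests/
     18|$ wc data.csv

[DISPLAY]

────────────────────────┨          
t status                ┃          
ranch main              ┃          
ges not staged for commi┃          
                        ┃          
    modified:   main.py ┃          
    modified:   config.y┃          
    modified:   utils.py┃          
                        ┃━━━━━━━━┓ 
━━━━━━━━━━━━━━━━━━━━━━━━┛        ┃ 
─────────────────────────────────┨ 
el   │Amount  │Date      │ID  │Ci┃ 
─────┼────────┼──────────┼────┼──┃ 
     │$4730.59│2024-12-25│1000│Be┃ 
h    │$401.75 │2024-01-26│1001│Pa┃ 
tical│$481.25 │2024-07-12│1002│Lo┃ 
tical│$3657.06│2024-02-06│1003│Pa┃ 
h    │$3669.06│2024-06-15│1004│NY┃ 
     │$1072.83│2024-02-12│1005│Pa┃ 
h    │$827.46 │2024-02-06│1006│To┃ 
h    │$2678.65│2024-11-27│1007│Lo┃ 
ium  │$4260.82│2024-03-03│1008│Lo┃ 


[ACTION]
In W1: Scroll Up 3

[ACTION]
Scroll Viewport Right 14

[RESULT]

─────────────┨                     
             ┃                     
             ┃                     
ged for commi┃                     
             ┃                     
d:   main.py ┃                     
d:   config.y┃                     
d:   utils.py┃                     
             ┃━━━━━━━━┓            
━━━━━━━━━━━━━┛        ┃            
──────────────────────┨            
t  │Date      │ID  │Ci┃            
───┼──────────┼────┼──┃            
.59│2024-12-25│1000│Be┃            
75 │2024-01-26│1001│Pa┃            
25 │2024-07-12│1002│Lo┃            
.06│2024-02-06│1003│Pa┃            
.06│2024-06-15│1004│NY┃            
.83│2024-02-12│1005│Pa┃            
46 │2024-02-06│1006│To┃            
.65│2024-11-27│1007│Lo┃            
.82│2024-03-03│1008│Lo┃            


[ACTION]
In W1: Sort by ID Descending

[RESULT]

─────────────┨                     
             ┃                     
             ┃                     
ged for commi┃                     
             ┃                     
d:   main.py ┃                     
d:   config.y┃                     
d:   utils.py┃                     
             ┃━━━━━━━━┓            
━━━━━━━━━━━━━┛        ┃            
──────────────────────┨            
t  │Date      │ID ▼│Ci┃            
───┼──────────┼────┼──┃            
.82│2024-03-03│1008│Lo┃            
.65│2024-11-27│1007│Lo┃            
46 │2024-02-06│1006│To┃            
.83│2024-02-12│1005│Pa┃            
.06│2024-06-15│1004│NY┃            
.06│2024-02-06│1003│Pa┃            
25 │2024-07-12│1002│Lo┃            
75 │2024-01-26│1001│Pa┃            
.59│2024-12-25│1000│Be┃            


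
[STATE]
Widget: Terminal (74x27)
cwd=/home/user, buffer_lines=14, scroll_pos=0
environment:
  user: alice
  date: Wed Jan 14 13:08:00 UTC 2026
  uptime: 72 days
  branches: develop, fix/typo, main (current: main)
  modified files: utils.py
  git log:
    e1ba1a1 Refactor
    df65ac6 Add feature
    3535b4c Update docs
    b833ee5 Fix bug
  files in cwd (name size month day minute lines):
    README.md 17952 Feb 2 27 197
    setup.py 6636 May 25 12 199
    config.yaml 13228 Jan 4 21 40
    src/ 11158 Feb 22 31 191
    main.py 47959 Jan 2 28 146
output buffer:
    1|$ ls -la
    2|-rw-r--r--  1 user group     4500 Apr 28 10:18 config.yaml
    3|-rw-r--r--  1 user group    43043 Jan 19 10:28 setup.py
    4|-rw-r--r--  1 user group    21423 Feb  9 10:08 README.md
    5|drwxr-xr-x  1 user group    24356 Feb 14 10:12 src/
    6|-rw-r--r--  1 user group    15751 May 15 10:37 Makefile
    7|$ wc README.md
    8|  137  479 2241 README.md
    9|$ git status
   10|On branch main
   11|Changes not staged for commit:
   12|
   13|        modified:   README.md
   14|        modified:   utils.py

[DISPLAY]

$ ls -la                                                                  
-rw-r--r--  1 user group     4500 Apr 28 10:18 config.yaml                
-rw-r--r--  1 user group    43043 Jan 19 10:28 setup.py                   
-rw-r--r--  1 user group    21423 Feb  9 10:08 README.md                  
drwxr-xr-x  1 user group    24356 Feb 14 10:12 src/                       
-rw-r--r--  1 user group    15751 May 15 10:37 Makefile                   
$ wc README.md                                                            
  137  479 2241 README.md                                                 
$ git status                                                              
On branch main                                                            
Changes not staged for commit:                                            
                                                                          
        modified:   README.md                                             
        modified:   utils.py                                              
$ █                                                                       
                                                                          
                                                                          
                                                                          
                                                                          
                                                                          
                                                                          
                                                                          
                                                                          
                                                                          
                                                                          
                                                                          
                                                                          


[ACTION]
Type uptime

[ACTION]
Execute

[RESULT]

$ ls -la                                                                  
-rw-r--r--  1 user group     4500 Apr 28 10:18 config.yaml                
-rw-r--r--  1 user group    43043 Jan 19 10:28 setup.py                   
-rw-r--r--  1 user group    21423 Feb  9 10:08 README.md                  
drwxr-xr-x  1 user group    24356 Feb 14 10:12 src/                       
-rw-r--r--  1 user group    15751 May 15 10:37 Makefile                   
$ wc README.md                                                            
  137  479 2241 README.md                                                 
$ git status                                                              
On branch main                                                            
Changes not staged for commit:                                            
                                                                          
        modified:   README.md                                             
        modified:   utils.py                                              
$ uptime                                                                  
 10:00  up 72 days                                                        
$ █                                                                       
                                                                          
                                                                          
                                                                          
                                                                          
                                                                          
                                                                          
                                                                          
                                                                          
                                                                          
                                                                          


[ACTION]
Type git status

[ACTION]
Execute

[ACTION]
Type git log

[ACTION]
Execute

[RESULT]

$ ls -la                                                                  
-rw-r--r--  1 user group     4500 Apr 28 10:18 config.yaml                
-rw-r--r--  1 user group    43043 Jan 19 10:28 setup.py                   
-rw-r--r--  1 user group    21423 Feb  9 10:08 README.md                  
drwxr-xr-x  1 user group    24356 Feb 14 10:12 src/                       
-rw-r--r--  1 user group    15751 May 15 10:37 Makefile                   
$ wc README.md                                                            
  137  479 2241 README.md                                                 
$ git status                                                              
On branch main                                                            
Changes not staged for commit:                                            
                                                                          
        modified:   README.md                                             
        modified:   utils.py                                              
$ uptime                                                                  
 10:00  up 72 days                                                        
$ git status                                                              
On branch main                                                            
Changes not staged for commit:                                            
                                                                          
        modified:   utils.py                                              
$ git log                                                                 
e1ba1a1 Refactor                                                          
df65ac6 Add feature                                                       
3535b4c Update docs                                                       
b833ee5 Fix bug                                                           
$ █                                                                       


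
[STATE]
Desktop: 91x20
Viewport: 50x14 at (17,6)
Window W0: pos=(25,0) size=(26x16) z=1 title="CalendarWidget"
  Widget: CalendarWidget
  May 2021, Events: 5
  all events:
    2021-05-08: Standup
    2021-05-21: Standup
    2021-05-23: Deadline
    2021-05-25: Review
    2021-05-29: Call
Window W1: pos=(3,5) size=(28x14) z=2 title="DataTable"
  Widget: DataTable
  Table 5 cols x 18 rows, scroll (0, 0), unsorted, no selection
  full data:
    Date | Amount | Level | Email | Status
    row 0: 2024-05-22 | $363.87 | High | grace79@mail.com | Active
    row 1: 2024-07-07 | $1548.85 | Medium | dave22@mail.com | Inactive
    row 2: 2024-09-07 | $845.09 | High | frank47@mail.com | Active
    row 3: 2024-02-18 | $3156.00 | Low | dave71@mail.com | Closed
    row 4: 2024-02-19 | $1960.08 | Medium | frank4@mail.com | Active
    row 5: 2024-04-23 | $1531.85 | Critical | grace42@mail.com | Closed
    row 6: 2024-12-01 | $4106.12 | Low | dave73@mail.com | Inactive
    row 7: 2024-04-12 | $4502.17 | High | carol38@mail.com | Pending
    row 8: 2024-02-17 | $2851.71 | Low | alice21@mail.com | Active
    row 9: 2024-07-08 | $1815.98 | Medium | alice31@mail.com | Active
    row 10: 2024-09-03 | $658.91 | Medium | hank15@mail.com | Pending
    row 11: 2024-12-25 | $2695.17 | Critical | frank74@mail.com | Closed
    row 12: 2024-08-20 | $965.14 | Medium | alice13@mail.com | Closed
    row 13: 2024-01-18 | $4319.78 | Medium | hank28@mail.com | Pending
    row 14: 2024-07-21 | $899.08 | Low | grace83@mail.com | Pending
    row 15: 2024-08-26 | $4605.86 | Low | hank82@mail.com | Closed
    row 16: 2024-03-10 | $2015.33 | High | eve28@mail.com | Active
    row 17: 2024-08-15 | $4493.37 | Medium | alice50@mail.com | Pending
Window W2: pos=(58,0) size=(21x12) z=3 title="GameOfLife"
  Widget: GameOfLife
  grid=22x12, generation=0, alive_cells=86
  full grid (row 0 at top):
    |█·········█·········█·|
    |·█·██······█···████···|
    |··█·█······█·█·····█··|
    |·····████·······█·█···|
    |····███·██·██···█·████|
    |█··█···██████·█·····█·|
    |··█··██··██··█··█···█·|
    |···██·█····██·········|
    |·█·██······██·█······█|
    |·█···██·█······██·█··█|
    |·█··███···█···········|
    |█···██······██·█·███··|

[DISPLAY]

             ┃  5  6  7  8*  9   ┃       ┃···███·█
─────────────┨ 12 13 14 15 16    ┃       ┃··█···██
ount  │Level ┃ 19 20 21* 22 23*  ┃       ┃·█··██··
──────┼──────┃* 26 27 28 29* 30  ┃       ┃··██·█··
63.87 │High  ┃                   ┃       ┃█·██····
548.85│Medium┃                   ┃       ┗━━━━━━━━
45.09 │High  ┃                   ┃                
156.00│Low   ┃                   ┃                
960.08│Medium┃                   ┃                
531.85│Critic┃━━━━━━━━━━━━━━━━━━━┛                
106.12│Low   ┃                                    
502.17│High  ┃                                    
━━━━━━━━━━━━━┛                                    
                                                  


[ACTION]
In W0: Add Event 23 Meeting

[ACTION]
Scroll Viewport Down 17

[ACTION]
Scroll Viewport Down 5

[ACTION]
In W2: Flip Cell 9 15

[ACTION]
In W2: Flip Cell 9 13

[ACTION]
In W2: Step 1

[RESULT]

             ┃  5  6  7  8*  9   ┃       ┃···█····
─────────────┨ 12 13 14 15 16    ┃       ┃··█·····
ount  │Level ┃ 19 20 21* 22 23*  ┃       ┃·█··██··
──────┼──────┃* 26 27 28 29* 30  ┃       ┃·····█··
63.87 │High  ┃                   ┃       ┃··█··██·
548.85│Medium┃                   ┃       ┗━━━━━━━━
45.09 │High  ┃                   ┃                
156.00│Low   ┃                   ┃                
960.08│Medium┃                   ┃                
531.85│Critic┃━━━━━━━━━━━━━━━━━━━┛                
106.12│Low   ┃                                    
502.17│High  ┃                                    
━━━━━━━━━━━━━┛                                    
                                                  


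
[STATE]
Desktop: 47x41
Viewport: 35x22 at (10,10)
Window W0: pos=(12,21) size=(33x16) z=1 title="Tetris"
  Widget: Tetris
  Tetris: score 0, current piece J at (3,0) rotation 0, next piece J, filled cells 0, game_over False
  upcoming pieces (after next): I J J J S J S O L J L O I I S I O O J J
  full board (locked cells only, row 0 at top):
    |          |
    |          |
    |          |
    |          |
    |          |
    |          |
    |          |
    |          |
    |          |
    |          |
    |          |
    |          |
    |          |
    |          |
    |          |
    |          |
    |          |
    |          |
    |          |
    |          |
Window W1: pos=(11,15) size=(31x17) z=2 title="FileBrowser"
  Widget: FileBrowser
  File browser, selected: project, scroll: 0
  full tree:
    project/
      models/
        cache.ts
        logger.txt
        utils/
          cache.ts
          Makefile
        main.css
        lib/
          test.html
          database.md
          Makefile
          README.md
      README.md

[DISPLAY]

                                   
                                   
                                   
                                   
                                   
 ┏━━━━━━━━━━━━━━━━━━━━━━━━━━━━━┓   
 ┃ FileBrowser                 ┃   
 ┠─────────────────────────────┨   
 ┃> [-] project/               ┃   
 ┃    [+] models/              ┃   
 ┃    README.md                ┃   
 ┃                             ┃━━┓
 ┃                             ┃  ┃
 ┃                             ┃──┨
 ┃                             ┃  ┃
 ┃                             ┃  ┃
 ┃                             ┃  ┃
 ┃                             ┃  ┃
 ┃                             ┃  ┃
 ┃                             ┃  ┃
 ┃                             ┃  ┃
 ┗━━━━━━━━━━━━━━━━━━━━━━━━━━━━━┛  ┃


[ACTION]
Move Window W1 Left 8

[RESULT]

                                   
                                   
                                   
                                   
                                   
━━━━━━━━━━━━━━━━━━━━━━━┓           
rowser                 ┃           
───────────────────────┨           
project/               ┃           
] models/              ┃           
ADME.md                ┃           
                       ┃━━━━━━━━━━┓
                       ┃          ┃
                       ┃──────────┨
                       ┃          ┃
                       ┃          ┃
                       ┃          ┃
                       ┃          ┃
                       ┃          ┃
                       ┃          ┃
                       ┃          ┃
━━━━━━━━━━━━━━━━━━━━━━━┛          ┃


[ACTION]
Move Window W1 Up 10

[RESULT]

ADME.md                ┃           
                       ┃           
                       ┃           
                       ┃           
                       ┃           
                       ┃           
                       ┃           
                       ┃           
                       ┃           
                       ┃           
                       ┃           
━━━━━━━━━━━━━━━━━━━━━━━┛━━━━━━━━━━┓
  ┃ Tetris                        ┃
  ┠───────────────────────────────┨
  ┃          │Next:               ┃
  ┃          │█                   ┃
  ┃          │███                 ┃
  ┃          │                    ┃
  ┃          │                    ┃
  ┃          │                    ┃
  ┃          │Score:              ┃
  ┃          │0                   ┃


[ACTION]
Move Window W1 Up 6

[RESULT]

                       ┃           
                       ┃           
                       ┃           
                       ┃           
                       ┃           
                       ┃           
━━━━━━━━━━━━━━━━━━━━━━━┛           
                                   
                                   
                                   
                                   
  ┏━━━━━━━━━━━━━━━━━━━━━━━━━━━━━━━┓
  ┃ Tetris                        ┃
  ┠───────────────────────────────┨
  ┃          │Next:               ┃
  ┃          │█                   ┃
  ┃          │███                 ┃
  ┃          │                    ┃
  ┃          │                    ┃
  ┃          │                    ┃
  ┃          │Score:              ┃
  ┃          │0                   ┃
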